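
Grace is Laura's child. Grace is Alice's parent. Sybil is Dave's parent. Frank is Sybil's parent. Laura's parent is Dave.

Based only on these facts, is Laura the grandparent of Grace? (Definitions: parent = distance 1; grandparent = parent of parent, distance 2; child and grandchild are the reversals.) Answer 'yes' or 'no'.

Reconstructing the parent chain from the given facts:
  Frank -> Sybil -> Dave -> Laura -> Grace -> Alice
(each arrow means 'parent of the next')
Positions in the chain (0 = top):
  position of Frank: 0
  position of Sybil: 1
  position of Dave: 2
  position of Laura: 3
  position of Grace: 4
  position of Alice: 5

Laura is at position 3, Grace is at position 4; signed distance (j - i) = 1.
'grandparent' requires j - i = 2. Actual distance is 1, so the relation does NOT hold.

Answer: no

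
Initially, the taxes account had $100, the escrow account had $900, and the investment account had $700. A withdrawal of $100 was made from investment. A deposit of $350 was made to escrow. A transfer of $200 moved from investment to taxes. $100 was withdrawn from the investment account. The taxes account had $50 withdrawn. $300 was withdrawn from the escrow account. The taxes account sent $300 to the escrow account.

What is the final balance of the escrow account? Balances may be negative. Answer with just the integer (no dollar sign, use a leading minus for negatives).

Tracking account balances step by step:
Start: taxes=100, escrow=900, investment=700
Event 1 (withdraw 100 from investment): investment: 700 - 100 = 600. Balances: taxes=100, escrow=900, investment=600
Event 2 (deposit 350 to escrow): escrow: 900 + 350 = 1250. Balances: taxes=100, escrow=1250, investment=600
Event 3 (transfer 200 investment -> taxes): investment: 600 - 200 = 400, taxes: 100 + 200 = 300. Balances: taxes=300, escrow=1250, investment=400
Event 4 (withdraw 100 from investment): investment: 400 - 100 = 300. Balances: taxes=300, escrow=1250, investment=300
Event 5 (withdraw 50 from taxes): taxes: 300 - 50 = 250. Balances: taxes=250, escrow=1250, investment=300
Event 6 (withdraw 300 from escrow): escrow: 1250 - 300 = 950. Balances: taxes=250, escrow=950, investment=300
Event 7 (transfer 300 taxes -> escrow): taxes: 250 - 300 = -50, escrow: 950 + 300 = 1250. Balances: taxes=-50, escrow=1250, investment=300

Final balance of escrow: 1250

Answer: 1250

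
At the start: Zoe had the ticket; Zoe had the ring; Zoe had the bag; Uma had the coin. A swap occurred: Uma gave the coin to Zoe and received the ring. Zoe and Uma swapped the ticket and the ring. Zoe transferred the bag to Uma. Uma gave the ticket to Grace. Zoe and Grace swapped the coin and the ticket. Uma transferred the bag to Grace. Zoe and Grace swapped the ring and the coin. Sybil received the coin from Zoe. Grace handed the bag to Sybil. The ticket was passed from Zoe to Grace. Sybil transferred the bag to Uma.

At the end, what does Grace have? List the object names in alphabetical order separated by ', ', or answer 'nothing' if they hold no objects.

Answer: ring, ticket

Derivation:
Tracking all object holders:
Start: ticket:Zoe, ring:Zoe, bag:Zoe, coin:Uma
Event 1 (swap coin<->ring: now coin:Zoe, ring:Uma). State: ticket:Zoe, ring:Uma, bag:Zoe, coin:Zoe
Event 2 (swap ticket<->ring: now ticket:Uma, ring:Zoe). State: ticket:Uma, ring:Zoe, bag:Zoe, coin:Zoe
Event 3 (give bag: Zoe -> Uma). State: ticket:Uma, ring:Zoe, bag:Uma, coin:Zoe
Event 4 (give ticket: Uma -> Grace). State: ticket:Grace, ring:Zoe, bag:Uma, coin:Zoe
Event 5 (swap coin<->ticket: now coin:Grace, ticket:Zoe). State: ticket:Zoe, ring:Zoe, bag:Uma, coin:Grace
Event 6 (give bag: Uma -> Grace). State: ticket:Zoe, ring:Zoe, bag:Grace, coin:Grace
Event 7 (swap ring<->coin: now ring:Grace, coin:Zoe). State: ticket:Zoe, ring:Grace, bag:Grace, coin:Zoe
Event 8 (give coin: Zoe -> Sybil). State: ticket:Zoe, ring:Grace, bag:Grace, coin:Sybil
Event 9 (give bag: Grace -> Sybil). State: ticket:Zoe, ring:Grace, bag:Sybil, coin:Sybil
Event 10 (give ticket: Zoe -> Grace). State: ticket:Grace, ring:Grace, bag:Sybil, coin:Sybil
Event 11 (give bag: Sybil -> Uma). State: ticket:Grace, ring:Grace, bag:Uma, coin:Sybil

Final state: ticket:Grace, ring:Grace, bag:Uma, coin:Sybil
Grace holds: ring, ticket.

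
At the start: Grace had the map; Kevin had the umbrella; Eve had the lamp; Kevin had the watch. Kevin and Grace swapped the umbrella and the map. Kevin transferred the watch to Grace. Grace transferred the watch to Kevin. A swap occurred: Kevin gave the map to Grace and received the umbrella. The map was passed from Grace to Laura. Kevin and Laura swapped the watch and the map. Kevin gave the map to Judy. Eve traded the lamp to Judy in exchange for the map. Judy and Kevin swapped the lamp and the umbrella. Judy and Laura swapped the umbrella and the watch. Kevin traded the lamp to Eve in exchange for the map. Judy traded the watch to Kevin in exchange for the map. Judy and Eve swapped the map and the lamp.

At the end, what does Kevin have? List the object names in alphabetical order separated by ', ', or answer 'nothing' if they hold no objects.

Tracking all object holders:
Start: map:Grace, umbrella:Kevin, lamp:Eve, watch:Kevin
Event 1 (swap umbrella<->map: now umbrella:Grace, map:Kevin). State: map:Kevin, umbrella:Grace, lamp:Eve, watch:Kevin
Event 2 (give watch: Kevin -> Grace). State: map:Kevin, umbrella:Grace, lamp:Eve, watch:Grace
Event 3 (give watch: Grace -> Kevin). State: map:Kevin, umbrella:Grace, lamp:Eve, watch:Kevin
Event 4 (swap map<->umbrella: now map:Grace, umbrella:Kevin). State: map:Grace, umbrella:Kevin, lamp:Eve, watch:Kevin
Event 5 (give map: Grace -> Laura). State: map:Laura, umbrella:Kevin, lamp:Eve, watch:Kevin
Event 6 (swap watch<->map: now watch:Laura, map:Kevin). State: map:Kevin, umbrella:Kevin, lamp:Eve, watch:Laura
Event 7 (give map: Kevin -> Judy). State: map:Judy, umbrella:Kevin, lamp:Eve, watch:Laura
Event 8 (swap lamp<->map: now lamp:Judy, map:Eve). State: map:Eve, umbrella:Kevin, lamp:Judy, watch:Laura
Event 9 (swap lamp<->umbrella: now lamp:Kevin, umbrella:Judy). State: map:Eve, umbrella:Judy, lamp:Kevin, watch:Laura
Event 10 (swap umbrella<->watch: now umbrella:Laura, watch:Judy). State: map:Eve, umbrella:Laura, lamp:Kevin, watch:Judy
Event 11 (swap lamp<->map: now lamp:Eve, map:Kevin). State: map:Kevin, umbrella:Laura, lamp:Eve, watch:Judy
Event 12 (swap watch<->map: now watch:Kevin, map:Judy). State: map:Judy, umbrella:Laura, lamp:Eve, watch:Kevin
Event 13 (swap map<->lamp: now map:Eve, lamp:Judy). State: map:Eve, umbrella:Laura, lamp:Judy, watch:Kevin

Final state: map:Eve, umbrella:Laura, lamp:Judy, watch:Kevin
Kevin holds: watch.

Answer: watch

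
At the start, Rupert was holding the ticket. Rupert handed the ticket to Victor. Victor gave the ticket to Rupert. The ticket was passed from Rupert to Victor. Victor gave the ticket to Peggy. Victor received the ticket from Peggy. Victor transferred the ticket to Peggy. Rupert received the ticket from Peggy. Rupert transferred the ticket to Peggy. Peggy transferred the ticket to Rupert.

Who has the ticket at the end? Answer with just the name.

Tracking the ticket through each event:
Start: Rupert has the ticket.
After event 1: Victor has the ticket.
After event 2: Rupert has the ticket.
After event 3: Victor has the ticket.
After event 4: Peggy has the ticket.
After event 5: Victor has the ticket.
After event 6: Peggy has the ticket.
After event 7: Rupert has the ticket.
After event 8: Peggy has the ticket.
After event 9: Rupert has the ticket.

Answer: Rupert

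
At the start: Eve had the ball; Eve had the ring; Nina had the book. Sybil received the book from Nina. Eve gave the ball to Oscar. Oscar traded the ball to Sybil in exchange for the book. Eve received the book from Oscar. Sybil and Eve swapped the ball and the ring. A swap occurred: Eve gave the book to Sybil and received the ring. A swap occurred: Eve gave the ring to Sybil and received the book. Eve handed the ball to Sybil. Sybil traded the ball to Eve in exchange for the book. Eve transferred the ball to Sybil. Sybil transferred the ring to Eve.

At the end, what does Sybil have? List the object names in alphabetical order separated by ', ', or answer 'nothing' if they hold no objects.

Answer: ball, book

Derivation:
Tracking all object holders:
Start: ball:Eve, ring:Eve, book:Nina
Event 1 (give book: Nina -> Sybil). State: ball:Eve, ring:Eve, book:Sybil
Event 2 (give ball: Eve -> Oscar). State: ball:Oscar, ring:Eve, book:Sybil
Event 3 (swap ball<->book: now ball:Sybil, book:Oscar). State: ball:Sybil, ring:Eve, book:Oscar
Event 4 (give book: Oscar -> Eve). State: ball:Sybil, ring:Eve, book:Eve
Event 5 (swap ball<->ring: now ball:Eve, ring:Sybil). State: ball:Eve, ring:Sybil, book:Eve
Event 6 (swap book<->ring: now book:Sybil, ring:Eve). State: ball:Eve, ring:Eve, book:Sybil
Event 7 (swap ring<->book: now ring:Sybil, book:Eve). State: ball:Eve, ring:Sybil, book:Eve
Event 8 (give ball: Eve -> Sybil). State: ball:Sybil, ring:Sybil, book:Eve
Event 9 (swap ball<->book: now ball:Eve, book:Sybil). State: ball:Eve, ring:Sybil, book:Sybil
Event 10 (give ball: Eve -> Sybil). State: ball:Sybil, ring:Sybil, book:Sybil
Event 11 (give ring: Sybil -> Eve). State: ball:Sybil, ring:Eve, book:Sybil

Final state: ball:Sybil, ring:Eve, book:Sybil
Sybil holds: ball, book.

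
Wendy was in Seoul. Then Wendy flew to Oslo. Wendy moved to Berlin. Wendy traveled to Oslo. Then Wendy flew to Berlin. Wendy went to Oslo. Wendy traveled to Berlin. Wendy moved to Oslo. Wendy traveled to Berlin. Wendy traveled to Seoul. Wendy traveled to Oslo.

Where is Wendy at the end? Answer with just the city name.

Answer: Oslo

Derivation:
Tracking Wendy's location:
Start: Wendy is in Seoul.
After move 1: Seoul -> Oslo. Wendy is in Oslo.
After move 2: Oslo -> Berlin. Wendy is in Berlin.
After move 3: Berlin -> Oslo. Wendy is in Oslo.
After move 4: Oslo -> Berlin. Wendy is in Berlin.
After move 5: Berlin -> Oslo. Wendy is in Oslo.
After move 6: Oslo -> Berlin. Wendy is in Berlin.
After move 7: Berlin -> Oslo. Wendy is in Oslo.
After move 8: Oslo -> Berlin. Wendy is in Berlin.
After move 9: Berlin -> Seoul. Wendy is in Seoul.
After move 10: Seoul -> Oslo. Wendy is in Oslo.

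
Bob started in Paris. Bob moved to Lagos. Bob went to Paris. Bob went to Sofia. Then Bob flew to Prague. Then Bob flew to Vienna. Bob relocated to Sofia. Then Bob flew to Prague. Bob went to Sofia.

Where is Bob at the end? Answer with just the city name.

Answer: Sofia

Derivation:
Tracking Bob's location:
Start: Bob is in Paris.
After move 1: Paris -> Lagos. Bob is in Lagos.
After move 2: Lagos -> Paris. Bob is in Paris.
After move 3: Paris -> Sofia. Bob is in Sofia.
After move 4: Sofia -> Prague. Bob is in Prague.
After move 5: Prague -> Vienna. Bob is in Vienna.
After move 6: Vienna -> Sofia. Bob is in Sofia.
After move 7: Sofia -> Prague. Bob is in Prague.
After move 8: Prague -> Sofia. Bob is in Sofia.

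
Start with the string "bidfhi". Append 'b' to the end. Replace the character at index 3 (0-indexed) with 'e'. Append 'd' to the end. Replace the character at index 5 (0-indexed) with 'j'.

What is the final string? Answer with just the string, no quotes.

Answer: bidehjbd

Derivation:
Applying each edit step by step:
Start: "bidfhi"
Op 1 (append 'b'): "bidfhi" -> "bidfhib"
Op 2 (replace idx 3: 'f' -> 'e'): "bidfhib" -> "bidehib"
Op 3 (append 'd'): "bidehib" -> "bidehibd"
Op 4 (replace idx 5: 'i' -> 'j'): "bidehibd" -> "bidehjbd"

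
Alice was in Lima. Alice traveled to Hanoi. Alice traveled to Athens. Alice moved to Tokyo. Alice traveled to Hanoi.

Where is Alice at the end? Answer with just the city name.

Answer: Hanoi

Derivation:
Tracking Alice's location:
Start: Alice is in Lima.
After move 1: Lima -> Hanoi. Alice is in Hanoi.
After move 2: Hanoi -> Athens. Alice is in Athens.
After move 3: Athens -> Tokyo. Alice is in Tokyo.
After move 4: Tokyo -> Hanoi. Alice is in Hanoi.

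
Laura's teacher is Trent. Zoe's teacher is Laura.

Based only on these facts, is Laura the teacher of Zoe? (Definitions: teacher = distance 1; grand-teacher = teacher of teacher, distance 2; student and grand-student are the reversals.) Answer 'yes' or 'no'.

Reconstructing the teacher chain from the given facts:
  Trent -> Laura -> Zoe
(each arrow means 'teacher of the next')
Positions in the chain (0 = top):
  position of Trent: 0
  position of Laura: 1
  position of Zoe: 2

Laura is at position 1, Zoe is at position 2; signed distance (j - i) = 1.
'teacher' requires j - i = 1. Actual distance is 1, so the relation HOLDS.

Answer: yes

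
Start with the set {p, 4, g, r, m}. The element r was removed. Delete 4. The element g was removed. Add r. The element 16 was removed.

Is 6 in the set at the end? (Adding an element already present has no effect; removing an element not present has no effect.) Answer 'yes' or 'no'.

Tracking the set through each operation:
Start: {4, g, m, p, r}
Event 1 (remove r): removed. Set: {4, g, m, p}
Event 2 (remove 4): removed. Set: {g, m, p}
Event 3 (remove g): removed. Set: {m, p}
Event 4 (add r): added. Set: {m, p, r}
Event 5 (remove 16): not present, no change. Set: {m, p, r}

Final set: {m, p, r} (size 3)
6 is NOT in the final set.

Answer: no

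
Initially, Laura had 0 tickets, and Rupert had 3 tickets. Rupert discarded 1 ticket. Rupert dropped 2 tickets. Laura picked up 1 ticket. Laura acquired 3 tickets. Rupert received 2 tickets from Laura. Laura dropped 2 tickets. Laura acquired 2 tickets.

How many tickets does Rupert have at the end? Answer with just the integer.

Answer: 2

Derivation:
Tracking counts step by step:
Start: Laura=0, Rupert=3
Event 1 (Rupert -1): Rupert: 3 -> 2. State: Laura=0, Rupert=2
Event 2 (Rupert -2): Rupert: 2 -> 0. State: Laura=0, Rupert=0
Event 3 (Laura +1): Laura: 0 -> 1. State: Laura=1, Rupert=0
Event 4 (Laura +3): Laura: 1 -> 4. State: Laura=4, Rupert=0
Event 5 (Laura -> Rupert, 2): Laura: 4 -> 2, Rupert: 0 -> 2. State: Laura=2, Rupert=2
Event 6 (Laura -2): Laura: 2 -> 0. State: Laura=0, Rupert=2
Event 7 (Laura +2): Laura: 0 -> 2. State: Laura=2, Rupert=2

Rupert's final count: 2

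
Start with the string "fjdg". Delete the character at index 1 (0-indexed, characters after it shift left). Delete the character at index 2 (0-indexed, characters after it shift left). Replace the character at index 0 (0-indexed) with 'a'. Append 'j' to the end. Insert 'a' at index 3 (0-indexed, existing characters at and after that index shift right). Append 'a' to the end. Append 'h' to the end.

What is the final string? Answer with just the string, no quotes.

Applying each edit step by step:
Start: "fjdg"
Op 1 (delete idx 1 = 'j'): "fjdg" -> "fdg"
Op 2 (delete idx 2 = 'g'): "fdg" -> "fd"
Op 3 (replace idx 0: 'f' -> 'a'): "fd" -> "ad"
Op 4 (append 'j'): "ad" -> "adj"
Op 5 (insert 'a' at idx 3): "adj" -> "adja"
Op 6 (append 'a'): "adja" -> "adjaa"
Op 7 (append 'h'): "adjaa" -> "adjaah"

Answer: adjaah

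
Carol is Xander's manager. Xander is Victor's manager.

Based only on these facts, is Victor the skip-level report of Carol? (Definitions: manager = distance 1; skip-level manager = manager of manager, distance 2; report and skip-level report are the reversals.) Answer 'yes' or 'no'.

Reconstructing the manager chain from the given facts:
  Carol -> Xander -> Victor
(each arrow means 'manager of the next')
Positions in the chain (0 = top):
  position of Carol: 0
  position of Xander: 1
  position of Victor: 2

Victor is at position 2, Carol is at position 0; signed distance (j - i) = -2.
'skip-level report' requires j - i = -2. Actual distance is -2, so the relation HOLDS.

Answer: yes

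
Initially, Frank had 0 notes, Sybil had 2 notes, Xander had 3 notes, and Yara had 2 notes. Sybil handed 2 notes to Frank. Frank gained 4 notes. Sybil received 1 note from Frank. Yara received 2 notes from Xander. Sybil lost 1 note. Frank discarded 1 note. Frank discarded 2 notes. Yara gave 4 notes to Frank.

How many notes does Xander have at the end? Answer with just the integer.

Tracking counts step by step:
Start: Frank=0, Sybil=2, Xander=3, Yara=2
Event 1 (Sybil -> Frank, 2): Sybil: 2 -> 0, Frank: 0 -> 2. State: Frank=2, Sybil=0, Xander=3, Yara=2
Event 2 (Frank +4): Frank: 2 -> 6. State: Frank=6, Sybil=0, Xander=3, Yara=2
Event 3 (Frank -> Sybil, 1): Frank: 6 -> 5, Sybil: 0 -> 1. State: Frank=5, Sybil=1, Xander=3, Yara=2
Event 4 (Xander -> Yara, 2): Xander: 3 -> 1, Yara: 2 -> 4. State: Frank=5, Sybil=1, Xander=1, Yara=4
Event 5 (Sybil -1): Sybil: 1 -> 0. State: Frank=5, Sybil=0, Xander=1, Yara=4
Event 6 (Frank -1): Frank: 5 -> 4. State: Frank=4, Sybil=0, Xander=1, Yara=4
Event 7 (Frank -2): Frank: 4 -> 2. State: Frank=2, Sybil=0, Xander=1, Yara=4
Event 8 (Yara -> Frank, 4): Yara: 4 -> 0, Frank: 2 -> 6. State: Frank=6, Sybil=0, Xander=1, Yara=0

Xander's final count: 1

Answer: 1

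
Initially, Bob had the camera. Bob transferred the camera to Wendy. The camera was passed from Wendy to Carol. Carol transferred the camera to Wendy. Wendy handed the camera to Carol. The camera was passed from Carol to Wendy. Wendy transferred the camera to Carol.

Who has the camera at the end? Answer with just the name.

Tracking the camera through each event:
Start: Bob has the camera.
After event 1: Wendy has the camera.
After event 2: Carol has the camera.
After event 3: Wendy has the camera.
After event 4: Carol has the camera.
After event 5: Wendy has the camera.
After event 6: Carol has the camera.

Answer: Carol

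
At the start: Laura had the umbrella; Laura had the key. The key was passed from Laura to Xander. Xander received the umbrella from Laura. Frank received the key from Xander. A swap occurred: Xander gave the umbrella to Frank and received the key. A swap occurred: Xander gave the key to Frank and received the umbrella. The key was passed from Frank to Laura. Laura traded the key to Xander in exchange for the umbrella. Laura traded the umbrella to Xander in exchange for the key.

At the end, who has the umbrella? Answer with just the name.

Answer: Xander

Derivation:
Tracking all object holders:
Start: umbrella:Laura, key:Laura
Event 1 (give key: Laura -> Xander). State: umbrella:Laura, key:Xander
Event 2 (give umbrella: Laura -> Xander). State: umbrella:Xander, key:Xander
Event 3 (give key: Xander -> Frank). State: umbrella:Xander, key:Frank
Event 4 (swap umbrella<->key: now umbrella:Frank, key:Xander). State: umbrella:Frank, key:Xander
Event 5 (swap key<->umbrella: now key:Frank, umbrella:Xander). State: umbrella:Xander, key:Frank
Event 6 (give key: Frank -> Laura). State: umbrella:Xander, key:Laura
Event 7 (swap key<->umbrella: now key:Xander, umbrella:Laura). State: umbrella:Laura, key:Xander
Event 8 (swap umbrella<->key: now umbrella:Xander, key:Laura). State: umbrella:Xander, key:Laura

Final state: umbrella:Xander, key:Laura
The umbrella is held by Xander.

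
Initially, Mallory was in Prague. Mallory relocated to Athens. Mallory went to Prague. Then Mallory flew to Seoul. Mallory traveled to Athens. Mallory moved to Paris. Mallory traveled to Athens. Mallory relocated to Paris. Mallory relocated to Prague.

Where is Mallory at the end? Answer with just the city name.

Tracking Mallory's location:
Start: Mallory is in Prague.
After move 1: Prague -> Athens. Mallory is in Athens.
After move 2: Athens -> Prague. Mallory is in Prague.
After move 3: Prague -> Seoul. Mallory is in Seoul.
After move 4: Seoul -> Athens. Mallory is in Athens.
After move 5: Athens -> Paris. Mallory is in Paris.
After move 6: Paris -> Athens. Mallory is in Athens.
After move 7: Athens -> Paris. Mallory is in Paris.
After move 8: Paris -> Prague. Mallory is in Prague.

Answer: Prague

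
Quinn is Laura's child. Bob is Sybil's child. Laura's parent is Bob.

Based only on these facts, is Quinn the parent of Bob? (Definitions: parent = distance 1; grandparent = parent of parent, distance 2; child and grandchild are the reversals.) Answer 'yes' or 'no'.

Answer: no

Derivation:
Reconstructing the parent chain from the given facts:
  Sybil -> Bob -> Laura -> Quinn
(each arrow means 'parent of the next')
Positions in the chain (0 = top):
  position of Sybil: 0
  position of Bob: 1
  position of Laura: 2
  position of Quinn: 3

Quinn is at position 3, Bob is at position 1; signed distance (j - i) = -2.
'parent' requires j - i = 1. Actual distance is -2, so the relation does NOT hold.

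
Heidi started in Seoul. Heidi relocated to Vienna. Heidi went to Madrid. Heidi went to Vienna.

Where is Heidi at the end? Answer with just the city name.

Answer: Vienna

Derivation:
Tracking Heidi's location:
Start: Heidi is in Seoul.
After move 1: Seoul -> Vienna. Heidi is in Vienna.
After move 2: Vienna -> Madrid. Heidi is in Madrid.
After move 3: Madrid -> Vienna. Heidi is in Vienna.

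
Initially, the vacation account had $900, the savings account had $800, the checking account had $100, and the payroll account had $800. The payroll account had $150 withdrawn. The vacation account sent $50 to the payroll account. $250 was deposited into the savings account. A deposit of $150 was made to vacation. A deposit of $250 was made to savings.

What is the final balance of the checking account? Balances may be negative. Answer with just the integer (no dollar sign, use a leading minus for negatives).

Tracking account balances step by step:
Start: vacation=900, savings=800, checking=100, payroll=800
Event 1 (withdraw 150 from payroll): payroll: 800 - 150 = 650. Balances: vacation=900, savings=800, checking=100, payroll=650
Event 2 (transfer 50 vacation -> payroll): vacation: 900 - 50 = 850, payroll: 650 + 50 = 700. Balances: vacation=850, savings=800, checking=100, payroll=700
Event 3 (deposit 250 to savings): savings: 800 + 250 = 1050. Balances: vacation=850, savings=1050, checking=100, payroll=700
Event 4 (deposit 150 to vacation): vacation: 850 + 150 = 1000. Balances: vacation=1000, savings=1050, checking=100, payroll=700
Event 5 (deposit 250 to savings): savings: 1050 + 250 = 1300. Balances: vacation=1000, savings=1300, checking=100, payroll=700

Final balance of checking: 100

Answer: 100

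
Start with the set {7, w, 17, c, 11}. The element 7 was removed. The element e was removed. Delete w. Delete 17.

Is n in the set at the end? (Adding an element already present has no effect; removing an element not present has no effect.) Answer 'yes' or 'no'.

Tracking the set through each operation:
Start: {11, 17, 7, c, w}
Event 1 (remove 7): removed. Set: {11, 17, c, w}
Event 2 (remove e): not present, no change. Set: {11, 17, c, w}
Event 3 (remove w): removed. Set: {11, 17, c}
Event 4 (remove 17): removed. Set: {11, c}

Final set: {11, c} (size 2)
n is NOT in the final set.

Answer: no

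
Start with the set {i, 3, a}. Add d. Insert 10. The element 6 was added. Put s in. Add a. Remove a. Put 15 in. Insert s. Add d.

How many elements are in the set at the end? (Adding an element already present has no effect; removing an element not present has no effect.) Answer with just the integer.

Tracking the set through each operation:
Start: {3, a, i}
Event 1 (add d): added. Set: {3, a, d, i}
Event 2 (add 10): added. Set: {10, 3, a, d, i}
Event 3 (add 6): added. Set: {10, 3, 6, a, d, i}
Event 4 (add s): added. Set: {10, 3, 6, a, d, i, s}
Event 5 (add a): already present, no change. Set: {10, 3, 6, a, d, i, s}
Event 6 (remove a): removed. Set: {10, 3, 6, d, i, s}
Event 7 (add 15): added. Set: {10, 15, 3, 6, d, i, s}
Event 8 (add s): already present, no change. Set: {10, 15, 3, 6, d, i, s}
Event 9 (add d): already present, no change. Set: {10, 15, 3, 6, d, i, s}

Final set: {10, 15, 3, 6, d, i, s} (size 7)

Answer: 7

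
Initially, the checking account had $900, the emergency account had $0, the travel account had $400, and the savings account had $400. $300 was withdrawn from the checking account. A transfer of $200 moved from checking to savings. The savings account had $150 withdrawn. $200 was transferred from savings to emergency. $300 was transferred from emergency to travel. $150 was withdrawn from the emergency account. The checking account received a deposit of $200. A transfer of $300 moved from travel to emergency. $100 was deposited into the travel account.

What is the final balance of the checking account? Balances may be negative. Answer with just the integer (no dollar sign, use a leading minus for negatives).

Answer: 600

Derivation:
Tracking account balances step by step:
Start: checking=900, emergency=0, travel=400, savings=400
Event 1 (withdraw 300 from checking): checking: 900 - 300 = 600. Balances: checking=600, emergency=0, travel=400, savings=400
Event 2 (transfer 200 checking -> savings): checking: 600 - 200 = 400, savings: 400 + 200 = 600. Balances: checking=400, emergency=0, travel=400, savings=600
Event 3 (withdraw 150 from savings): savings: 600 - 150 = 450. Balances: checking=400, emergency=0, travel=400, savings=450
Event 4 (transfer 200 savings -> emergency): savings: 450 - 200 = 250, emergency: 0 + 200 = 200. Balances: checking=400, emergency=200, travel=400, savings=250
Event 5 (transfer 300 emergency -> travel): emergency: 200 - 300 = -100, travel: 400 + 300 = 700. Balances: checking=400, emergency=-100, travel=700, savings=250
Event 6 (withdraw 150 from emergency): emergency: -100 - 150 = -250. Balances: checking=400, emergency=-250, travel=700, savings=250
Event 7 (deposit 200 to checking): checking: 400 + 200 = 600. Balances: checking=600, emergency=-250, travel=700, savings=250
Event 8 (transfer 300 travel -> emergency): travel: 700 - 300 = 400, emergency: -250 + 300 = 50. Balances: checking=600, emergency=50, travel=400, savings=250
Event 9 (deposit 100 to travel): travel: 400 + 100 = 500. Balances: checking=600, emergency=50, travel=500, savings=250

Final balance of checking: 600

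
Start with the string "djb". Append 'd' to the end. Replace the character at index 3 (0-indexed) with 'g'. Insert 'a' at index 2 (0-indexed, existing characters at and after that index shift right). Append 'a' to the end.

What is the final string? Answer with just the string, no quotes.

Applying each edit step by step:
Start: "djb"
Op 1 (append 'd'): "djb" -> "djbd"
Op 2 (replace idx 3: 'd' -> 'g'): "djbd" -> "djbg"
Op 3 (insert 'a' at idx 2): "djbg" -> "djabg"
Op 4 (append 'a'): "djabg" -> "djabga"

Answer: djabga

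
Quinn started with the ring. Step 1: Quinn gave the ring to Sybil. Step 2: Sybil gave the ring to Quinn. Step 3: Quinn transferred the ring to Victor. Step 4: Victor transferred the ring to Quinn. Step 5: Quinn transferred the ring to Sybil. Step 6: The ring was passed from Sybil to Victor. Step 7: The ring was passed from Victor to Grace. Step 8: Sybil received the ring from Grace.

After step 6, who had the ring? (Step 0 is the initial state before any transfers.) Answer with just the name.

Answer: Victor

Derivation:
Tracking the ring holder through step 6:
After step 0 (start): Quinn
After step 1: Sybil
After step 2: Quinn
After step 3: Victor
After step 4: Quinn
After step 5: Sybil
After step 6: Victor

At step 6, the holder is Victor.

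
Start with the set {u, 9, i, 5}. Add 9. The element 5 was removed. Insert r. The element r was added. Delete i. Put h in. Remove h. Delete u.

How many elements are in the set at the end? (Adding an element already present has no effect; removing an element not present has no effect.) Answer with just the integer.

Answer: 2

Derivation:
Tracking the set through each operation:
Start: {5, 9, i, u}
Event 1 (add 9): already present, no change. Set: {5, 9, i, u}
Event 2 (remove 5): removed. Set: {9, i, u}
Event 3 (add r): added. Set: {9, i, r, u}
Event 4 (add r): already present, no change. Set: {9, i, r, u}
Event 5 (remove i): removed. Set: {9, r, u}
Event 6 (add h): added. Set: {9, h, r, u}
Event 7 (remove h): removed. Set: {9, r, u}
Event 8 (remove u): removed. Set: {9, r}

Final set: {9, r} (size 2)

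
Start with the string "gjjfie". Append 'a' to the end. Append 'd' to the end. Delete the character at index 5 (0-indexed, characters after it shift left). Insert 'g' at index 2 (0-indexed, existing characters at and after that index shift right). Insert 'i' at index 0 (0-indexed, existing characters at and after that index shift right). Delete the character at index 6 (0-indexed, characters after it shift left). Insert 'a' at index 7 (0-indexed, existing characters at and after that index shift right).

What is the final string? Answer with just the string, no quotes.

Answer: igjgjfaad

Derivation:
Applying each edit step by step:
Start: "gjjfie"
Op 1 (append 'a'): "gjjfie" -> "gjjfiea"
Op 2 (append 'd'): "gjjfiea" -> "gjjfiead"
Op 3 (delete idx 5 = 'e'): "gjjfiead" -> "gjjfiad"
Op 4 (insert 'g' at idx 2): "gjjfiad" -> "gjgjfiad"
Op 5 (insert 'i' at idx 0): "gjgjfiad" -> "igjgjfiad"
Op 6 (delete idx 6 = 'i'): "igjgjfiad" -> "igjgjfad"
Op 7 (insert 'a' at idx 7): "igjgjfad" -> "igjgjfaad"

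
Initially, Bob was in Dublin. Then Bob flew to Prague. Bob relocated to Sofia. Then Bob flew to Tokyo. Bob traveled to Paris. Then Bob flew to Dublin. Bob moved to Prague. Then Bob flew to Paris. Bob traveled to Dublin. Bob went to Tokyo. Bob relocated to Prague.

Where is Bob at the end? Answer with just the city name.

Tracking Bob's location:
Start: Bob is in Dublin.
After move 1: Dublin -> Prague. Bob is in Prague.
After move 2: Prague -> Sofia. Bob is in Sofia.
After move 3: Sofia -> Tokyo. Bob is in Tokyo.
After move 4: Tokyo -> Paris. Bob is in Paris.
After move 5: Paris -> Dublin. Bob is in Dublin.
After move 6: Dublin -> Prague. Bob is in Prague.
After move 7: Prague -> Paris. Bob is in Paris.
After move 8: Paris -> Dublin. Bob is in Dublin.
After move 9: Dublin -> Tokyo. Bob is in Tokyo.
After move 10: Tokyo -> Prague. Bob is in Prague.

Answer: Prague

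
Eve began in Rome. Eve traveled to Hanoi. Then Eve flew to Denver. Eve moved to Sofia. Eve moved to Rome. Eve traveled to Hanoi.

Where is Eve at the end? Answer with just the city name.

Answer: Hanoi

Derivation:
Tracking Eve's location:
Start: Eve is in Rome.
After move 1: Rome -> Hanoi. Eve is in Hanoi.
After move 2: Hanoi -> Denver. Eve is in Denver.
After move 3: Denver -> Sofia. Eve is in Sofia.
After move 4: Sofia -> Rome. Eve is in Rome.
After move 5: Rome -> Hanoi. Eve is in Hanoi.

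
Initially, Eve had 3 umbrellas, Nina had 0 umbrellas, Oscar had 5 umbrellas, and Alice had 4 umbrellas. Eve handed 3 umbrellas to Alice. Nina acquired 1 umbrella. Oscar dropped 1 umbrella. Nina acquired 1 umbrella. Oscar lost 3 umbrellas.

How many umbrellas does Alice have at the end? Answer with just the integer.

Answer: 7

Derivation:
Tracking counts step by step:
Start: Eve=3, Nina=0, Oscar=5, Alice=4
Event 1 (Eve -> Alice, 3): Eve: 3 -> 0, Alice: 4 -> 7. State: Eve=0, Nina=0, Oscar=5, Alice=7
Event 2 (Nina +1): Nina: 0 -> 1. State: Eve=0, Nina=1, Oscar=5, Alice=7
Event 3 (Oscar -1): Oscar: 5 -> 4. State: Eve=0, Nina=1, Oscar=4, Alice=7
Event 4 (Nina +1): Nina: 1 -> 2. State: Eve=0, Nina=2, Oscar=4, Alice=7
Event 5 (Oscar -3): Oscar: 4 -> 1. State: Eve=0, Nina=2, Oscar=1, Alice=7

Alice's final count: 7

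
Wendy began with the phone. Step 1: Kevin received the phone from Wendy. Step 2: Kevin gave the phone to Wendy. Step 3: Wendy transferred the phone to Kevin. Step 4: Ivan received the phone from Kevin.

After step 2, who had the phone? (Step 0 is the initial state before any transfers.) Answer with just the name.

Tracking the phone holder through step 2:
After step 0 (start): Wendy
After step 1: Kevin
After step 2: Wendy

At step 2, the holder is Wendy.

Answer: Wendy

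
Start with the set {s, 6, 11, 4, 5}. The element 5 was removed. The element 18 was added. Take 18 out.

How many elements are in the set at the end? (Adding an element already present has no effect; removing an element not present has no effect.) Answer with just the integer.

Tracking the set through each operation:
Start: {11, 4, 5, 6, s}
Event 1 (remove 5): removed. Set: {11, 4, 6, s}
Event 2 (add 18): added. Set: {11, 18, 4, 6, s}
Event 3 (remove 18): removed. Set: {11, 4, 6, s}

Final set: {11, 4, 6, s} (size 4)

Answer: 4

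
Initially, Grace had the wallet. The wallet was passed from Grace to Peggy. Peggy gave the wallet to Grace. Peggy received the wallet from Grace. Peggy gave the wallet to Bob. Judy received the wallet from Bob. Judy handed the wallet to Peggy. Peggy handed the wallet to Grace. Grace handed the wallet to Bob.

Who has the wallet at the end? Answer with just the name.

Tracking the wallet through each event:
Start: Grace has the wallet.
After event 1: Peggy has the wallet.
After event 2: Grace has the wallet.
After event 3: Peggy has the wallet.
After event 4: Bob has the wallet.
After event 5: Judy has the wallet.
After event 6: Peggy has the wallet.
After event 7: Grace has the wallet.
After event 8: Bob has the wallet.

Answer: Bob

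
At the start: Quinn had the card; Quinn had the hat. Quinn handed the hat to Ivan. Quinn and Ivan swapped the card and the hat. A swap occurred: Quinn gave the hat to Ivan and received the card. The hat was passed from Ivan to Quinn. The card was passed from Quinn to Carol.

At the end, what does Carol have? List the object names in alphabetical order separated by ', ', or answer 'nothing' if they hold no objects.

Tracking all object holders:
Start: card:Quinn, hat:Quinn
Event 1 (give hat: Quinn -> Ivan). State: card:Quinn, hat:Ivan
Event 2 (swap card<->hat: now card:Ivan, hat:Quinn). State: card:Ivan, hat:Quinn
Event 3 (swap hat<->card: now hat:Ivan, card:Quinn). State: card:Quinn, hat:Ivan
Event 4 (give hat: Ivan -> Quinn). State: card:Quinn, hat:Quinn
Event 5 (give card: Quinn -> Carol). State: card:Carol, hat:Quinn

Final state: card:Carol, hat:Quinn
Carol holds: card.

Answer: card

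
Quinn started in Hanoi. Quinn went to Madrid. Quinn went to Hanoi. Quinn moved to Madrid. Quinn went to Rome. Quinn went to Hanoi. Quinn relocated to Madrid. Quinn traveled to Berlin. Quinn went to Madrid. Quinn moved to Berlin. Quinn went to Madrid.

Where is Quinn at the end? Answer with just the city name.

Answer: Madrid

Derivation:
Tracking Quinn's location:
Start: Quinn is in Hanoi.
After move 1: Hanoi -> Madrid. Quinn is in Madrid.
After move 2: Madrid -> Hanoi. Quinn is in Hanoi.
After move 3: Hanoi -> Madrid. Quinn is in Madrid.
After move 4: Madrid -> Rome. Quinn is in Rome.
After move 5: Rome -> Hanoi. Quinn is in Hanoi.
After move 6: Hanoi -> Madrid. Quinn is in Madrid.
After move 7: Madrid -> Berlin. Quinn is in Berlin.
After move 8: Berlin -> Madrid. Quinn is in Madrid.
After move 9: Madrid -> Berlin. Quinn is in Berlin.
After move 10: Berlin -> Madrid. Quinn is in Madrid.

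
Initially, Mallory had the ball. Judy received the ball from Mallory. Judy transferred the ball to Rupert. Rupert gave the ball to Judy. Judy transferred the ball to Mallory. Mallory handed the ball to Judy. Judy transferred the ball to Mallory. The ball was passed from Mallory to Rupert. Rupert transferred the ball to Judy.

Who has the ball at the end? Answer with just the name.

Tracking the ball through each event:
Start: Mallory has the ball.
After event 1: Judy has the ball.
After event 2: Rupert has the ball.
After event 3: Judy has the ball.
After event 4: Mallory has the ball.
After event 5: Judy has the ball.
After event 6: Mallory has the ball.
After event 7: Rupert has the ball.
After event 8: Judy has the ball.

Answer: Judy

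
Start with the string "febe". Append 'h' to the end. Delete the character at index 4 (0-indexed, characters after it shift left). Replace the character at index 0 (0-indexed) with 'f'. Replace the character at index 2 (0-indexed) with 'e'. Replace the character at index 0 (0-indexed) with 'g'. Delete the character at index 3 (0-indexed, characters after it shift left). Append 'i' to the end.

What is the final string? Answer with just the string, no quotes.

Applying each edit step by step:
Start: "febe"
Op 1 (append 'h'): "febe" -> "febeh"
Op 2 (delete idx 4 = 'h'): "febeh" -> "febe"
Op 3 (replace idx 0: 'f' -> 'f'): "febe" -> "febe"
Op 4 (replace idx 2: 'b' -> 'e'): "febe" -> "feee"
Op 5 (replace idx 0: 'f' -> 'g'): "feee" -> "geee"
Op 6 (delete idx 3 = 'e'): "geee" -> "gee"
Op 7 (append 'i'): "gee" -> "geei"

Answer: geei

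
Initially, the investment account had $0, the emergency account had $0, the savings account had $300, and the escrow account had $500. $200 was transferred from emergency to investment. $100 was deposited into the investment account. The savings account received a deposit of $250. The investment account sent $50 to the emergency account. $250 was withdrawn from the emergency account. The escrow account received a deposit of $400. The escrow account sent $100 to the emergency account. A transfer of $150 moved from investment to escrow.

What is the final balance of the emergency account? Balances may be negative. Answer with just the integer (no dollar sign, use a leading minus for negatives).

Answer: -300

Derivation:
Tracking account balances step by step:
Start: investment=0, emergency=0, savings=300, escrow=500
Event 1 (transfer 200 emergency -> investment): emergency: 0 - 200 = -200, investment: 0 + 200 = 200. Balances: investment=200, emergency=-200, savings=300, escrow=500
Event 2 (deposit 100 to investment): investment: 200 + 100 = 300. Balances: investment=300, emergency=-200, savings=300, escrow=500
Event 3 (deposit 250 to savings): savings: 300 + 250 = 550. Balances: investment=300, emergency=-200, savings=550, escrow=500
Event 4 (transfer 50 investment -> emergency): investment: 300 - 50 = 250, emergency: -200 + 50 = -150. Balances: investment=250, emergency=-150, savings=550, escrow=500
Event 5 (withdraw 250 from emergency): emergency: -150 - 250 = -400. Balances: investment=250, emergency=-400, savings=550, escrow=500
Event 6 (deposit 400 to escrow): escrow: 500 + 400 = 900. Balances: investment=250, emergency=-400, savings=550, escrow=900
Event 7 (transfer 100 escrow -> emergency): escrow: 900 - 100 = 800, emergency: -400 + 100 = -300. Balances: investment=250, emergency=-300, savings=550, escrow=800
Event 8 (transfer 150 investment -> escrow): investment: 250 - 150 = 100, escrow: 800 + 150 = 950. Balances: investment=100, emergency=-300, savings=550, escrow=950

Final balance of emergency: -300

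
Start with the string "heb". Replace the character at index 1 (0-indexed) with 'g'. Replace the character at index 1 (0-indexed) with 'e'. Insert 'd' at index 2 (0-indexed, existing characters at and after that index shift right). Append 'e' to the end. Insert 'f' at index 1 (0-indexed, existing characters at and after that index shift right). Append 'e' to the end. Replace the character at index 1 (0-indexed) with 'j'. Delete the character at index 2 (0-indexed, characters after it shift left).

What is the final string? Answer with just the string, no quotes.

Answer: hjdbee

Derivation:
Applying each edit step by step:
Start: "heb"
Op 1 (replace idx 1: 'e' -> 'g'): "heb" -> "hgb"
Op 2 (replace idx 1: 'g' -> 'e'): "hgb" -> "heb"
Op 3 (insert 'd' at idx 2): "heb" -> "hedb"
Op 4 (append 'e'): "hedb" -> "hedbe"
Op 5 (insert 'f' at idx 1): "hedbe" -> "hfedbe"
Op 6 (append 'e'): "hfedbe" -> "hfedbee"
Op 7 (replace idx 1: 'f' -> 'j'): "hfedbee" -> "hjedbee"
Op 8 (delete idx 2 = 'e'): "hjedbee" -> "hjdbee"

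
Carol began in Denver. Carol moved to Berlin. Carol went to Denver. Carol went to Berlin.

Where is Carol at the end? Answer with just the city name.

Answer: Berlin

Derivation:
Tracking Carol's location:
Start: Carol is in Denver.
After move 1: Denver -> Berlin. Carol is in Berlin.
After move 2: Berlin -> Denver. Carol is in Denver.
After move 3: Denver -> Berlin. Carol is in Berlin.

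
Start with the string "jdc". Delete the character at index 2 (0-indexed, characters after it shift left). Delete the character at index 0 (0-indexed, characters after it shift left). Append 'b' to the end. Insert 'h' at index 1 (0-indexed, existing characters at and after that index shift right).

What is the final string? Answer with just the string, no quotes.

Answer: dhb

Derivation:
Applying each edit step by step:
Start: "jdc"
Op 1 (delete idx 2 = 'c'): "jdc" -> "jd"
Op 2 (delete idx 0 = 'j'): "jd" -> "d"
Op 3 (append 'b'): "d" -> "db"
Op 4 (insert 'h' at idx 1): "db" -> "dhb"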